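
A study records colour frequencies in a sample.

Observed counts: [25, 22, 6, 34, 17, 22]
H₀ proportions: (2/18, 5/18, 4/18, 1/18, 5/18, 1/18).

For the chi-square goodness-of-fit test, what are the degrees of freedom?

degrees of freedom = 5

df = k − 1 = 6 − 1 = 5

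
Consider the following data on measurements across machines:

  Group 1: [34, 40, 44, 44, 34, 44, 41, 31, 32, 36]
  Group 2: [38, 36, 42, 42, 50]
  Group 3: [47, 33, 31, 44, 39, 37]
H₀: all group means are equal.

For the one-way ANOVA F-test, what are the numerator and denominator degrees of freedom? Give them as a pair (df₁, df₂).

k = 3 groups, N = 21 total
df = (k−1, N−k) = (3−1, 21−3) = (2, 18)

degrees of freedom = [2, 18]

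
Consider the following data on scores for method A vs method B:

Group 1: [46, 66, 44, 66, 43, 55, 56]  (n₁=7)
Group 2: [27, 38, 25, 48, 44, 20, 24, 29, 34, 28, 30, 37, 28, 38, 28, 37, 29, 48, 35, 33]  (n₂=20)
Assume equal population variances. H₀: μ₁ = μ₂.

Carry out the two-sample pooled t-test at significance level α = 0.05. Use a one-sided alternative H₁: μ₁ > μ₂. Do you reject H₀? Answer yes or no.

reject H₀: yes

x̄₁=53.714, s₁=9.810, n₁=7
x̄₂=33.000, s₂=7.691, n₂=20
s_p² = [6·9.810² + 19·7.691²]/25 = 68.0571
SE = √(s_p²·(1/7+1/20)) = 3.6229
t = (53.714−33.000)/3.6229 = 5.7176
df = 25
p-value (one-sided, H₁ greater) = 0.00000
At α=0.05: p < α → reject H₀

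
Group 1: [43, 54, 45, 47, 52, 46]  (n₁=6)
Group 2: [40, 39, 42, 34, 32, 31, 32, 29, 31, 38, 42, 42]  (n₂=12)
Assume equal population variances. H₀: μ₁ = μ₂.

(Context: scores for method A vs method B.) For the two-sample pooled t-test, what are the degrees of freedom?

degrees of freedom = 16

df = n₁ + n₂ − 2 = 6 + 12 − 2 = 16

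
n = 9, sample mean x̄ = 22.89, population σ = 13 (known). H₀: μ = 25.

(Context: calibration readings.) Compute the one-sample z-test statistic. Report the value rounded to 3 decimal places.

test statistic = -0.487

SE = σ/√n = 13/√9 = 4.3333
z = (x̄−μ₀)/SE = (22.89−25)/4.3333 = -0.4869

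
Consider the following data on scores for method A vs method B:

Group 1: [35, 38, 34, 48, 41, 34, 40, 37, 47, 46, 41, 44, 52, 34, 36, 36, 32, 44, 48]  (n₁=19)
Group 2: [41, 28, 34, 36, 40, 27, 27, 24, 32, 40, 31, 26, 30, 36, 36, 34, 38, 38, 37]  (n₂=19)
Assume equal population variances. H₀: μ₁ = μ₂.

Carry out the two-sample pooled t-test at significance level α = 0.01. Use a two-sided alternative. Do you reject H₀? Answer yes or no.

x̄₁=40.368, s₁=5.918, n₁=19
x̄₂=33.421, s₂=5.242, n₂=19
s_p² = [18·5.918² + 18·5.242²]/36 = 31.2515
SE = √(s_p²·(1/19+1/19)) = 1.8137
t = (40.368−33.421)/1.8137 = 3.8304
df = 36
p-value (two-sided) = 0.00049
At α=0.01: p < α → reject H₀

reject H₀: yes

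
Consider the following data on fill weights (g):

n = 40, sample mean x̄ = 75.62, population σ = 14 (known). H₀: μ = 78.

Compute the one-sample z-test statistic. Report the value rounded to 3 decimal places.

test statistic = -1.075

SE = σ/√n = 14/√40 = 2.2136
z = (x̄−μ₀)/SE = (75.62−78)/2.2136 = -1.0752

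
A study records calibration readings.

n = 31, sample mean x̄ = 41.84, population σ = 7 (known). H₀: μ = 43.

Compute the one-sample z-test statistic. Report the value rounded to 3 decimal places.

test statistic = -0.923

SE = σ/√n = 7/√31 = 1.2572
z = (x̄−μ₀)/SE = (41.84−43)/1.2572 = -0.9227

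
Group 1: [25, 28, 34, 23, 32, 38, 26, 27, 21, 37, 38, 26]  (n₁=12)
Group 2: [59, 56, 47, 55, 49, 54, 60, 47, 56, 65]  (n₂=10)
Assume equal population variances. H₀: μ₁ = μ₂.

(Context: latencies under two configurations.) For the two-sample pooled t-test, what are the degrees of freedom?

df = n₁ + n₂ − 2 = 12 + 10 − 2 = 20

degrees of freedom = 20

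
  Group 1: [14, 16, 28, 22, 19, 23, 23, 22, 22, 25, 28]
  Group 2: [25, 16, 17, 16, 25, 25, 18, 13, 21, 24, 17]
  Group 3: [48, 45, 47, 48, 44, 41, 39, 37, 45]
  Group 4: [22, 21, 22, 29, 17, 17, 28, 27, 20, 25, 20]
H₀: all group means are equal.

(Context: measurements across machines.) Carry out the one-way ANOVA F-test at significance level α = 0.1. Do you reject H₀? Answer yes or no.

Group means [22.00, 19.73, 43.78, 22.55], grand mean 26.214
SSB = Σnᵢ(x̄ᵢ−x̄)² = 3582.607; SSW = ΣΣ(x−x̄ᵢ)² = 686.465
MSB = 3582.607/3 = 1194.2023; MSW = 686.465/38 = 18.0649
F = MSB/MSW = 66.1064
df = (3, 38)
p-value (upper-tail) = 0.00000
At α=0.1: p < α → reject H₀

reject H₀: yes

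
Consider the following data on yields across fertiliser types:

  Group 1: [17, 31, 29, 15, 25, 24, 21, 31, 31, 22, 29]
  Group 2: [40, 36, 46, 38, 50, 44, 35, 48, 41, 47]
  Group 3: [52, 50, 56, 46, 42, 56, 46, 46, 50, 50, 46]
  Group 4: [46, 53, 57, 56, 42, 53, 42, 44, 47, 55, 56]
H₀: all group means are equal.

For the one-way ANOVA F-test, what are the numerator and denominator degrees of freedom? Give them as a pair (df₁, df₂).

k = 4 groups, N = 43 total
df = (k−1, N−k) = (4−1, 43−4) = (3, 39)

degrees of freedom = [3, 39]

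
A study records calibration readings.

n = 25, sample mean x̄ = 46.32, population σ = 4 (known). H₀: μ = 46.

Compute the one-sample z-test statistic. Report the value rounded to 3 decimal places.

test statistic = 0.400

SE = σ/√n = 4/√25 = 0.8000
z = (x̄−μ₀)/SE = (46.32−46)/0.8000 = 0.4000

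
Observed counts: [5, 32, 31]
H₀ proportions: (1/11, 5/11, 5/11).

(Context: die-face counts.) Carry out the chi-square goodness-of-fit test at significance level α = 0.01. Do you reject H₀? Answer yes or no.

n = 68; E_i = n·p_i = [6.18, 30.91, 30.91]
χ² = (5−6.18)²/6.18 + (32−30.91)²/30.91 + (31−30.91)²/30.91 = 0.2647
df = 2
p-value (upper-tail) = 0.87603
At α=0.01: p ≥ α → fail to reject H₀

reject H₀: no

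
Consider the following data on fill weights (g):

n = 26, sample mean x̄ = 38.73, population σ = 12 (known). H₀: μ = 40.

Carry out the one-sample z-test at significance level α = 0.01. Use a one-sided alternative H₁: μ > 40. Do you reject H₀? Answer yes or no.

reject H₀: no

SE = σ/√n = 12/√26 = 2.3534
z = (x̄−μ₀)/SE = (38.73−40)/2.3534 = -0.5396
p-value (one-sided, H₁ greater) = 0.70528
At α=0.01: p ≥ α → fail to reject H₀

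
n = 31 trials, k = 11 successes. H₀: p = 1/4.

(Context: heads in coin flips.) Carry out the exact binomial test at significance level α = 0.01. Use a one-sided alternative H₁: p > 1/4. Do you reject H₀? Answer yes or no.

Exact binomial: n=31, k=11, p₀=1/4=0.2500
P(X≥11) from Σ C(n,i)·p₀^i·(1−p₀)^(n−i)
p-value (one-sided, H₁ greater) = 0.12844
At α=0.01: p ≥ α → fail to reject H₀

reject H₀: no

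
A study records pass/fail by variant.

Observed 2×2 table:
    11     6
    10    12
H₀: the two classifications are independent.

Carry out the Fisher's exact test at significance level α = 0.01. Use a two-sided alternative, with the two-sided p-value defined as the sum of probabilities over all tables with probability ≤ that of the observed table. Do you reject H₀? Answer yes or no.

Margins: r₁=17, r₂=22, c₁=21, c₂=18, n=39
p_obs = C(17,11)·C(22,10)/C(39,21); sum pmf over tables with pmf ≤ p_obs
p-value (two-sided) = 0.33400
At α=0.01: p ≥ α → fail to reject H₀

reject H₀: no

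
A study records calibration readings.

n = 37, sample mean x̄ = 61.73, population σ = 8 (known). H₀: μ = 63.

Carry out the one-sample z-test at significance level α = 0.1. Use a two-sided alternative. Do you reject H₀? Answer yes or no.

SE = σ/√n = 8/√37 = 1.3152
z = (x̄−μ₀)/SE = (61.73−63)/1.3152 = -0.9656
p-value (two-sided) = 0.33423
At α=0.1: p ≥ α → fail to reject H₀

reject H₀: no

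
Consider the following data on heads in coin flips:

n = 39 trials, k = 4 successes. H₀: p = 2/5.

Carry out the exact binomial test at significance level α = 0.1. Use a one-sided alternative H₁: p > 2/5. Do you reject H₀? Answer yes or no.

reject H₀: no

Exact binomial: n=39, k=4, p₀=2/5=0.4000
P(X≥4) from Σ C(n,i)·p₀^i·(1−p₀)^(n−i)
p-value (one-sided, H₁ greater) = 0.99999
At α=0.1: p ≥ α → fail to reject H₀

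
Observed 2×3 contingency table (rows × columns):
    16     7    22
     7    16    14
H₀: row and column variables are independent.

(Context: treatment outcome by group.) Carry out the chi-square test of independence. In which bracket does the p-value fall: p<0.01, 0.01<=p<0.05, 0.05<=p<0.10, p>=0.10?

p-value bracket: 0.01<=p<0.05

Row totals [45, 37], col totals [23, 23, 36], n=82
χ² = (16−12.62)²/12.62 + (7−12.62)²/12.62 + (22−19.76)²/19.76 + (7−10.38)²/10.38 + (16−10.38)²/10.38 + (14−16.24)²/16.24 = 8.1180
df = 2
p-value (upper-tail) = 0.01727
→ bracket: 0.01<=p<0.05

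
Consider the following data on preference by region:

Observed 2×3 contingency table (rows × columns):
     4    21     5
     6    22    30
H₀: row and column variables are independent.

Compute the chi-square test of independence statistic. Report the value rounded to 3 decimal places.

test statistic = 10.427

Row totals [30, 58], col totals [10, 43, 35], n=88
χ² = (4−3.41)²/3.41 + (21−14.66)²/14.66 + (5−11.93)²/11.93 + (6−6.59)²/6.59 + (22−28.34)²/28.34 + (30−23.07)²/23.07 = 10.4269
df = 2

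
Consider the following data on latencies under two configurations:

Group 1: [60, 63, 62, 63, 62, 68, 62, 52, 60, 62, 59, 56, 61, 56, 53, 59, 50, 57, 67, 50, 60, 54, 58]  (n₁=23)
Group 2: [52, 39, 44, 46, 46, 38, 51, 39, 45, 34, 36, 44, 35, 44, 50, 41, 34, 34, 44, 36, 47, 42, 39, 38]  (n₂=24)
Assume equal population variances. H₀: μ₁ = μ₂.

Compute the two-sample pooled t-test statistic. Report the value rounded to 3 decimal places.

x̄₁=58.870, s₁=4.836, n₁=23
x̄₂=41.583, s₂=5.500, n₂=24
s_p² = [22·4.836² + 23·5.500²]/45 = 26.8987
SE = √(s_p²·(1/23+1/24)) = 1.5134
t = (58.870−41.583)/1.5134 = 11.4223
df = 45

test statistic = 11.422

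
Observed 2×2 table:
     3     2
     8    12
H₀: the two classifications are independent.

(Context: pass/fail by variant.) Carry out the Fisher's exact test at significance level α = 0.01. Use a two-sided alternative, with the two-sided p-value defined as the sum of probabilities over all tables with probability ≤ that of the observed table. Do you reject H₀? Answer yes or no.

Margins: r₁=5, r₂=20, c₁=11, c₂=14, n=25
p_obs = C(5,3)·C(20,8)/C(25,11); sum pmf over tables with pmf ≤ p_obs
p-value (two-sided) = 0.62319
At α=0.01: p ≥ α → fail to reject H₀

reject H₀: no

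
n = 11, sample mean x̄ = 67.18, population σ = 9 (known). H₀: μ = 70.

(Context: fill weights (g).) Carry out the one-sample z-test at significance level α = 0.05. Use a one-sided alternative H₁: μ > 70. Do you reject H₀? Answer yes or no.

reject H₀: no

SE = σ/√n = 9/√11 = 2.7136
z = (x̄−μ₀)/SE = (67.18−70)/2.7136 = -1.0392
p-value (one-sided, H₁ greater) = 0.85065
At α=0.05: p ≥ α → fail to reject H₀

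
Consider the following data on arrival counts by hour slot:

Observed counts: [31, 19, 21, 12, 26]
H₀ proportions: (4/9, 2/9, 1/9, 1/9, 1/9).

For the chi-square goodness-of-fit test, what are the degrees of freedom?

degrees of freedom = 4

df = k − 1 = 5 − 1 = 4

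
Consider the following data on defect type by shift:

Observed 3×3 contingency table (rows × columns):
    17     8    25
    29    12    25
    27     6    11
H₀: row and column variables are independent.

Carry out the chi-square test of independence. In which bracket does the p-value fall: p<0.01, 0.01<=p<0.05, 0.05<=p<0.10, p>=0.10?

p-value bracket: 0.05<=p<0.10

Row totals [50, 66, 44], col totals [73, 26, 61], n=160
χ² = (17−22.81)²/22.81 + (8−8.12)²/8.12 + (25−19.06)²/19.06 + (29−30.11)²/30.11 + (12−10.72)²/10.72 + (25−25.16)²/25.16 + (27−20.07)²/20.07 + (6−7.15)²/7.15 + (11−16.77)²/16.77 = 8.0879
df = 4
p-value (upper-tail) = 0.08841
→ bracket: 0.05<=p<0.10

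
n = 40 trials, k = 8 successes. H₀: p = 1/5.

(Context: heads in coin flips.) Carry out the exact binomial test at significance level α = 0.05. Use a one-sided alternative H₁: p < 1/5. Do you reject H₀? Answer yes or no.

reject H₀: no

Exact binomial: n=40, k=8, p₀=1/5=0.2000
P(X≤8) from Σ C(n,i)·p₀^i·(1−p₀)^(n−i)
p-value (one-sided, H₁ less) = 0.59313
At α=0.05: p ≥ α → fail to reject H₀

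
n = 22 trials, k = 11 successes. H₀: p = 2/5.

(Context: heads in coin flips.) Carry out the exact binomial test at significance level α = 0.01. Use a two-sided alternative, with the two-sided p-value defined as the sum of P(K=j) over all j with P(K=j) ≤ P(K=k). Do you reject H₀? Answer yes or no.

Exact binomial: n=22, k=11, p₀=2/5=0.4000
P(X=j) = C(n,j)·p₀^j·(1−p₀)^(n−j); p = Σ P(X=j) over j with P(X=j) ≤ P(X=11)
p-value (two-sided) = 0.38649
At α=0.01: p ≥ α → fail to reject H₀

reject H₀: no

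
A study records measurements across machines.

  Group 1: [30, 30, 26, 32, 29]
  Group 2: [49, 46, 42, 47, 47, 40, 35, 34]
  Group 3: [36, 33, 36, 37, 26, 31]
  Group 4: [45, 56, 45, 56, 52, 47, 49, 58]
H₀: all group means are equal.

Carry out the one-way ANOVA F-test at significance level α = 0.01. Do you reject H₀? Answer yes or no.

reject H₀: yes

Group means [29.40, 42.50, 33.17, 51.00], grand mean 40.519
SSB = Σnᵢ(x̄ᵢ−x̄)² = 1852.707; SSW = ΣΣ(x−x̄ᵢ)² = 528.033
MSB = 1852.707/3 = 617.5691; MSW = 528.033/23 = 22.9580
F = MSB/MSW = 26.9000
df = (3, 23)
p-value (upper-tail) = 0.00000
At α=0.01: p < α → reject H₀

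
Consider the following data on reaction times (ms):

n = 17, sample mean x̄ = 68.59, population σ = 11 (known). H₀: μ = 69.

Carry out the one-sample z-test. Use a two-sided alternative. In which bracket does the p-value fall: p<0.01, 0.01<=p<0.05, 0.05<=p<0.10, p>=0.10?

p-value bracket: p>=0.10

SE = σ/√n = 11/√17 = 2.6679
z = (x̄−μ₀)/SE = (68.59−69)/2.6679 = -0.1537
p-value (two-sided) = 0.87786
→ bracket: p>=0.10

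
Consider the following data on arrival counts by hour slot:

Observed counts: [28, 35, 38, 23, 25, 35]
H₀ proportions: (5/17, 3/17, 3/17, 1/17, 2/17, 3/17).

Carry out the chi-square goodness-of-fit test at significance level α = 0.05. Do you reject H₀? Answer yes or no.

reject H₀: yes

n = 184; E_i = n·p_i = [54.12, 32.47, 32.47, 10.82, 21.65, 32.47]
χ² = (28−54.12)²/54.12 + (35−32.47)²/32.47 + (38−32.47)²/32.47 + (23−10.82)²/10.82 + (25−21.65)²/21.65 + (35−32.47)²/32.47 = 28.1582
df = 5
p-value (upper-tail) = 0.00003
At α=0.05: p < α → reject H₀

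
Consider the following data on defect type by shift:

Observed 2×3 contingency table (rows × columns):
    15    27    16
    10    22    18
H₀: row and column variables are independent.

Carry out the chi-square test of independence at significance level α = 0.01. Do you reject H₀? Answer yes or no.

Row totals [58, 50], col totals [25, 49, 34], n=108
χ² = (15−13.43)²/13.43 + (27−26.31)²/26.31 + (16−18.26)²/18.26 + (10−11.57)²/11.57 + (22−22.69)²/22.69 + (18−15.74)²/15.74 = 1.0410
df = 2
p-value (upper-tail) = 0.59423
At α=0.01: p ≥ α → fail to reject H₀

reject H₀: no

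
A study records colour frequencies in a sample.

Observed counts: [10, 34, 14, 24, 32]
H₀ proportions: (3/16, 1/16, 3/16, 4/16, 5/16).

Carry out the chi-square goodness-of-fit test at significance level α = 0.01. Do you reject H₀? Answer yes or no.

n = 114; E_i = n·p_i = [21.38, 7.12, 21.38, 28.50, 35.62]
χ² = (10−21.38)²/21.38 + (34−7.12)²/7.12 + (14−21.38)²/21.38 + (24−28.50)²/28.50 + (32−35.62)²/35.62 = 111.0480
df = 4
p-value (upper-tail) = 0.00000
At α=0.01: p < α → reject H₀

reject H₀: yes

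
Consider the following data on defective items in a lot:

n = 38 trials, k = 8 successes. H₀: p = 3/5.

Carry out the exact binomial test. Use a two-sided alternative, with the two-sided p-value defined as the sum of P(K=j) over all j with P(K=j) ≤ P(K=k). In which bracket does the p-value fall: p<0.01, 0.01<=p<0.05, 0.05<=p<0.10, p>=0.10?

Exact binomial: n=38, k=8, p₀=3/5=0.6000
P(X=j) = C(n,j)·p₀^j·(1−p₀)^(n−j); p = Σ P(X=j) over j with P(X=j) ≤ P(X=8)
p-value (two-sided) = 0.00000
→ bracket: p<0.01

p-value bracket: p<0.01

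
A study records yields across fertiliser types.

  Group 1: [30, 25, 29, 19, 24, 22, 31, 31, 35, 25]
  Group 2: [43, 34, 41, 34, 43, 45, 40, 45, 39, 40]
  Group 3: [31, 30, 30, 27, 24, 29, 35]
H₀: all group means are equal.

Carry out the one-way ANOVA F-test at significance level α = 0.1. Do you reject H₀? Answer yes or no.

Group means [27.10, 40.40, 29.43], grand mean 32.630
SSB = Σnᵢ(x̄ᵢ−x̄)² = 981.282; SSW = ΣΣ(x−x̄ᵢ)² = 425.014
MSB = 981.282/2 = 490.6410; MSW = 425.014/24 = 17.7089
F = MSB/MSW = 27.7059
df = (2, 24)
p-value (upper-tail) = 0.00000
At α=0.1: p < α → reject H₀

reject H₀: yes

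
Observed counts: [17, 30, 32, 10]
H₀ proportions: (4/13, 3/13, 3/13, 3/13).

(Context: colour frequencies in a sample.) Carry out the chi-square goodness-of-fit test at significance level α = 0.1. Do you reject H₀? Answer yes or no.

reject H₀: yes

n = 89; E_i = n·p_i = [27.38, 20.54, 20.54, 20.54]
χ² = (17−27.38)²/27.38 + (30−20.54)²/20.54 + (32−20.54)²/20.54 + (10−20.54)²/20.54 = 20.1002
df = 3
p-value (upper-tail) = 0.00016
At α=0.1: p < α → reject H₀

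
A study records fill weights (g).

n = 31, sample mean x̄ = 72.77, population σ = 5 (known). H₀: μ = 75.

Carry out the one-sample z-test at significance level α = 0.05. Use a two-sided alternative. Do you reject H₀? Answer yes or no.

reject H₀: yes

SE = σ/√n = 5/√31 = 0.8980
z = (x̄−μ₀)/SE = (72.77−75)/0.8980 = -2.4832
p-value (two-sided) = 0.01302
At α=0.05: p < α → reject H₀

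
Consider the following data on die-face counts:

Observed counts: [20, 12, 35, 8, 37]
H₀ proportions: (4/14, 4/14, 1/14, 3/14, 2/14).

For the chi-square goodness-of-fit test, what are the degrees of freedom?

degrees of freedom = 4

df = k − 1 = 5 − 1 = 4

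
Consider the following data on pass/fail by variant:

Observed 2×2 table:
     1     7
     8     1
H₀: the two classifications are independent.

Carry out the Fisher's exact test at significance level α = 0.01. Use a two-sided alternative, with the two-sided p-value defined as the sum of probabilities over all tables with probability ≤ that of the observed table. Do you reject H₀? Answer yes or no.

reject H₀: yes

Margins: r₁=8, r₂=9, c₁=9, c₂=8, n=17
p_obs = C(8,1)·C(9,8)/C(17,9); sum pmf over tables with pmf ≤ p_obs
p-value (two-sided) = 0.00337
At α=0.01: p < α → reject H₀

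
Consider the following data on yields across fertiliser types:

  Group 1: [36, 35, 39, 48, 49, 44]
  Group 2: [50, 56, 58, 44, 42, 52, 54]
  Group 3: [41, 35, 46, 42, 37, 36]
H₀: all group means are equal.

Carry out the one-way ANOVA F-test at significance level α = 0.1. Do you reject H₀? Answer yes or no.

reject H₀: yes

Group means [41.83, 50.86, 39.50], grand mean 44.421
SSB = Σnᵢ(x̄ᵢ−x̄)² = 475.441; SSW = ΣΣ(x−x̄ᵢ)² = 487.190
MSB = 475.441/2 = 237.7206; MSW = 487.190/16 = 30.4494
F = MSB/MSW = 7.8071
df = (2, 16)
p-value (upper-tail) = 0.00430
At α=0.1: p < α → reject H₀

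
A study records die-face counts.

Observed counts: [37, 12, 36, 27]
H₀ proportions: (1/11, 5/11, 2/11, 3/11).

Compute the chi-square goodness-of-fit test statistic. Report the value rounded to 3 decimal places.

n = 112; E_i = n·p_i = [10.18, 50.91, 20.36, 30.55]
χ² = (37−10.18)²/10.18 + (12−50.91)²/50.91 + (36−20.36)²/20.36 + (27−30.55)²/30.55 = 112.7929
df = 3

test statistic = 112.793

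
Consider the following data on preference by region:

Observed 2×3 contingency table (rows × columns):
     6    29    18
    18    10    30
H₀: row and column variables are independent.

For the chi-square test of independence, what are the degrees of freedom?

df = (r−1)(c−1) = (2−1)·(3−1) = 2

degrees of freedom = 2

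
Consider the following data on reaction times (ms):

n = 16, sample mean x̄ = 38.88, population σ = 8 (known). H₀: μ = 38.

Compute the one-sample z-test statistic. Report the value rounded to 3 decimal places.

SE = σ/√n = 8/√16 = 2.0000
z = (x̄−μ₀)/SE = (38.88−38)/2.0000 = 0.4400

test statistic = 0.440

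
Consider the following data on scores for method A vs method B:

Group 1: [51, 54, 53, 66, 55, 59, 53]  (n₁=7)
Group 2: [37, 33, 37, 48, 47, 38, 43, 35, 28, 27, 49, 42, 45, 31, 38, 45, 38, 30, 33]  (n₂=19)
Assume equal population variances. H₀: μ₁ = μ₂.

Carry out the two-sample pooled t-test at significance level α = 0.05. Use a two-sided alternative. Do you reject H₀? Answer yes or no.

reject H₀: yes

x̄₁=55.857, s₁=5.113, n₁=7
x̄₂=38.105, s₂=6.814, n₂=19
s_p² = [6·5.113² + 18·6.814²]/24 = 41.3603
SE = √(s_p²·(1/7+1/19)) = 2.8435
t = (55.857−38.105)/2.8435 = 6.2430
df = 24
p-value (two-sided) = 0.00000
At α=0.05: p < α → reject H₀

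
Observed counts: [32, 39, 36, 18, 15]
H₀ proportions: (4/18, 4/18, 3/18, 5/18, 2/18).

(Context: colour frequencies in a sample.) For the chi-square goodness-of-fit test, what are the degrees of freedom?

df = k − 1 = 5 − 1 = 4

degrees of freedom = 4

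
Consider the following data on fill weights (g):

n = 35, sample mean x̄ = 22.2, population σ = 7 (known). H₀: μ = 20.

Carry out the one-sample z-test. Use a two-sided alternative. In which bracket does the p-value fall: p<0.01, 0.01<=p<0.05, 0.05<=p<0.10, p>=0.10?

SE = σ/√n = 7/√35 = 1.1832
z = (x̄−μ₀)/SE = (22.2−20)/1.1832 = 1.8593
p-value (two-sided) = 0.06298
→ bracket: 0.05<=p<0.10

p-value bracket: 0.05<=p<0.10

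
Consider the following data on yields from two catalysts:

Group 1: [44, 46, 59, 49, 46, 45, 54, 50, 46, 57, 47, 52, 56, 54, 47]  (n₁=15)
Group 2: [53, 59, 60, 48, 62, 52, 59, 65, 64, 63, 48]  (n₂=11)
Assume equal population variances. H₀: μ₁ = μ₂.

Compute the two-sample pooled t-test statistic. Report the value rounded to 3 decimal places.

test statistic = -3.408

x̄₁=50.133, s₁=4.853, n₁=15
x̄₂=57.545, s₂=6.251, n₂=11
s_p² = [14·4.853² + 10·6.251²]/24 = 30.0192
SE = √(s_p²·(1/15+1/11)) = 2.1749
t = (50.133−57.545)/2.1749 = -3.4080
df = 24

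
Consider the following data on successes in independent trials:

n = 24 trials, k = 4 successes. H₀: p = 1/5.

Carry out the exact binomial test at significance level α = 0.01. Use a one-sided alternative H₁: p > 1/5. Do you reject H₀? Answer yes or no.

Exact binomial: n=24, k=4, p₀=1/5=0.2000
P(X≥4) from Σ C(n,i)·p₀^i·(1−p₀)^(n−i)
p-value (one-sided, H₁ greater) = 0.73614
At α=0.01: p ≥ α → fail to reject H₀

reject H₀: no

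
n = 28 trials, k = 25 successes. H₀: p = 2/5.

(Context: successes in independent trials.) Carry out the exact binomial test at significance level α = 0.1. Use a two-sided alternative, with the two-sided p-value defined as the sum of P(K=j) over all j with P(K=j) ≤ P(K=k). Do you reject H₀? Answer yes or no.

Exact binomial: n=28, k=25, p₀=2/5=0.4000
P(X=j) = C(n,j)·p₀^j·(1−p₀)^(n−j); p = Σ P(X=j) over j with P(X=j) ≤ P(X=25)
p-value (two-sided) = 0.00000
At α=0.1: p < α → reject H₀

reject H₀: yes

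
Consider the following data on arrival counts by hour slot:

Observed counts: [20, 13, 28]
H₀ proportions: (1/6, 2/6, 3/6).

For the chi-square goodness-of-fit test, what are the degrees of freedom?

degrees of freedom = 2

df = k − 1 = 3 − 1 = 2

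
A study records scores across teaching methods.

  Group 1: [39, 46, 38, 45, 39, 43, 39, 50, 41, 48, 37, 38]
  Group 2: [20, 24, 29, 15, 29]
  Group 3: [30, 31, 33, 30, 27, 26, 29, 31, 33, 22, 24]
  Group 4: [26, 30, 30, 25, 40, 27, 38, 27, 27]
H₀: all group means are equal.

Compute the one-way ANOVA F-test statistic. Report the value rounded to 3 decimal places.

Group means [41.92, 23.40, 28.73, 30.00], grand mean 32.595
SSB = Σnᵢ(x̄ᵢ−x̄)² = 1690.620; SSW = ΣΣ(x−x̄ᵢ)² = 716.298
MSB = 1690.620/3 = 563.5401; MSW = 716.298/33 = 21.7060
F = MSB/MSW = 25.9624
df = (3, 33)

test statistic = 25.962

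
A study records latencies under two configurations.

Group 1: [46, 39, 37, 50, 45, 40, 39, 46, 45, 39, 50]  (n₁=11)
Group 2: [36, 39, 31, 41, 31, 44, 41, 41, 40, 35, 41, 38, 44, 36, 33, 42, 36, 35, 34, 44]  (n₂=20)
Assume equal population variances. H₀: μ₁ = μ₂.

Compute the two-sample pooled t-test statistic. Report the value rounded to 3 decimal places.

test statistic = 3.164

x̄₁=43.273, s₁=4.650, n₁=11
x̄₂=38.100, s₂=4.191, n₂=20
s_p² = [10·4.650² + 19·4.191²]/29 = 18.9649
SE = √(s_p²·(1/11+1/20)) = 1.6347
t = (43.273−38.100)/1.6347 = 3.1643
df = 29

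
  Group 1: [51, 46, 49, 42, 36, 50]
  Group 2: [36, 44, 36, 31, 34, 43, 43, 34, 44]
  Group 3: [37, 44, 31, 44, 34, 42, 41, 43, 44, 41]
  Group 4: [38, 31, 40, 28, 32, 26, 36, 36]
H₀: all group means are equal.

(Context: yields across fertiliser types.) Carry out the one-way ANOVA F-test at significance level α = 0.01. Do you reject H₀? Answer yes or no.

Group means [45.67, 38.33, 40.10, 33.38], grand mean 39.000
SSB = Σnᵢ(x̄ᵢ−x̄)² = 535.892; SSW = ΣΣ(x−x̄ᵢ)² = 734.108
MSB = 535.892/3 = 178.6306; MSW = 734.108/29 = 25.3141
F = MSB/MSW = 7.0566
df = (3, 29)
p-value (upper-tail) = 0.00105
At α=0.01: p < α → reject H₀

reject H₀: yes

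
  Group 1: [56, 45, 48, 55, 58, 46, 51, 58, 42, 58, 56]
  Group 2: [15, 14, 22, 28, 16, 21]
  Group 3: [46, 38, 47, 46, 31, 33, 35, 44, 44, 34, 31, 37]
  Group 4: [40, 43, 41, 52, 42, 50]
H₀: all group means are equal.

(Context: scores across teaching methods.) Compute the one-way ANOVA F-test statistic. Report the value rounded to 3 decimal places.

Group means [52.09, 19.33, 38.83, 44.67], grand mean 40.657
SSB = Σnᵢ(x̄ᵢ−x̄)² = 4302.643; SSW = ΣΣ(x−x̄ᵢ)² = 1043.242
MSB = 4302.643/3 = 1434.2144; MSW = 1043.242/31 = 33.6530
F = MSB/MSW = 42.6178
df = (3, 31)

test statistic = 42.618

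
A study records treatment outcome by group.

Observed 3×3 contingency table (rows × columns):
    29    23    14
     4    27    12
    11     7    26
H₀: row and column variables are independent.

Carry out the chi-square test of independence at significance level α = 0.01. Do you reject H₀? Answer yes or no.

Row totals [66, 43, 44], col totals [44, 57, 52], n=153
χ² = (29−18.98)²/18.98 + (23−24.59)²/24.59 + (14−22.43)²/22.43 + (4−12.37)²/12.37 + (27−16.02)²/16.02 + (12−14.61)²/14.61 + (11−12.65)²/12.65 + (7−16.39)²/16.39 + (26−14.95)²/14.95 = 35.9712
df = 4
p-value (upper-tail) = 0.00000
At α=0.01: p < α → reject H₀

reject H₀: yes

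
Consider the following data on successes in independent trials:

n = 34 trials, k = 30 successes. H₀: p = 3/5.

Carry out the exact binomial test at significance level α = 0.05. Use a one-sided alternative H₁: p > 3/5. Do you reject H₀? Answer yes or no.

reject H₀: yes

Exact binomial: n=34, k=30, p₀=3/5=0.6000
P(X≥30) from Σ C(n,i)·p₀^i·(1−p₀)^(n−i)
p-value (one-sided, H₁ greater) = 0.00032
At α=0.05: p < α → reject H₀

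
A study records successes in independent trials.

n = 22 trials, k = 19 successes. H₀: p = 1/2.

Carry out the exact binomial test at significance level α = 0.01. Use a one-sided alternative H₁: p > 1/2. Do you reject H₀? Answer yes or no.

reject H₀: yes

Exact binomial: n=22, k=19, p₀=1/2=0.5000
P(X≥19) from Σ C(n,i)·p₀^i·(1−p₀)^(n−i)
p-value (one-sided, H₁ greater) = 0.00043
At α=0.01: p < α → reject H₀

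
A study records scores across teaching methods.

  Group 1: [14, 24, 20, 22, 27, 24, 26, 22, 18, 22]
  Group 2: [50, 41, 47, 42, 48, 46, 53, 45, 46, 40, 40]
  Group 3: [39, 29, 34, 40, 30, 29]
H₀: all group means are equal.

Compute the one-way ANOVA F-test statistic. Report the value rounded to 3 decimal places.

Group means [21.90, 45.27, 33.50], grand mean 34.000
SSB = Σnᵢ(x̄ᵢ−x̄)² = 2863.418; SSW = ΣΣ(x−x̄ᵢ)² = 436.582
MSB = 2863.418/2 = 1431.7091; MSW = 436.582/24 = 18.1909
F = MSB/MSW = 78.7046
df = (2, 24)

test statistic = 78.705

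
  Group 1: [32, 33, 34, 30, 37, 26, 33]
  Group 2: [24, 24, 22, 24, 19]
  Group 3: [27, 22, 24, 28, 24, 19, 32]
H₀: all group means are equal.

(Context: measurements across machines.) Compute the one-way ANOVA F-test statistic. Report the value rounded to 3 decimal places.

test statistic = 12.308

Group means [32.14, 22.60, 25.14], grand mean 27.053
SSB = Σnᵢ(x̄ᵢ−x̄)² = 306.033; SSW = ΣΣ(x−x̄ᵢ)² = 198.914
MSB = 306.033/2 = 153.0165; MSW = 198.914/16 = 12.4321
F = MSB/MSW = 12.3081
df = (2, 16)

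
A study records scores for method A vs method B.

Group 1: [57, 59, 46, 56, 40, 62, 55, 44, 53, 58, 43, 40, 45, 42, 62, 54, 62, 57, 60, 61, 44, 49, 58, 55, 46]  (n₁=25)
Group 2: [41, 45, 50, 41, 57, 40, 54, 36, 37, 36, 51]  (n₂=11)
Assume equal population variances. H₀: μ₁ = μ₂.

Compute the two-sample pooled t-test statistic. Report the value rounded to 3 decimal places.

x̄₁=52.320, s₁=7.581, n₁=25
x̄₂=44.364, s₂=7.514, n₂=11
s_p² = [24·7.581² + 10·7.514²]/34 = 57.1760
SE = √(s_p²·(1/25+1/11)) = 2.7358
t = (52.320−44.364)/2.7358 = 2.9082
df = 34

test statistic = 2.908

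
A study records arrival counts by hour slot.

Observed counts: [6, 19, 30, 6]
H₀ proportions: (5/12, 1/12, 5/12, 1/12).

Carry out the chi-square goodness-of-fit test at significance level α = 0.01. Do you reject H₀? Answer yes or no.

n = 61; E_i = n·p_i = [25.42, 5.08, 25.42, 5.08]
χ² = (6−25.42)²/25.42 + (19−5.08)²/5.08 + (30−25.42)²/25.42 + (6−5.08)²/5.08 = 53.9246
df = 3
p-value (upper-tail) = 0.00000
At α=0.01: p < α → reject H₀

reject H₀: yes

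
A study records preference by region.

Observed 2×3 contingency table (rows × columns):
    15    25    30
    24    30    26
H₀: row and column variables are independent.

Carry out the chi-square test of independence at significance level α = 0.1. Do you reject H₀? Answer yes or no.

reject H₀: no

Row totals [70, 80], col totals [39, 55, 56], n=150
χ² = (15−18.20)²/18.20 + (25−25.67)²/25.67 + (30−26.13)²/26.13 + (24−20.80)²/20.80 + (30−29.33)²/29.33 + (26−29.87)²/29.87 = 2.1601
df = 2
p-value (upper-tail) = 0.33958
At α=0.1: p ≥ α → fail to reject H₀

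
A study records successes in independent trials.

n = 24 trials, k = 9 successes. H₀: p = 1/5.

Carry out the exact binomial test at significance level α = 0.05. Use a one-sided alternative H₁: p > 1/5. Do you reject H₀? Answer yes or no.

Exact binomial: n=24, k=9, p₀=1/5=0.2000
P(X≥9) from Σ C(n,i)·p₀^i·(1−p₀)^(n−i)
p-value (one-sided, H₁ greater) = 0.03617
At α=0.05: p < α → reject H₀

reject H₀: yes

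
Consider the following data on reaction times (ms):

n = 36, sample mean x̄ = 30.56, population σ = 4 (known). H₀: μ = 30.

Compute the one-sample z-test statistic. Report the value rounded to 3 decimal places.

test statistic = 0.840

SE = σ/√n = 4/√36 = 0.6667
z = (x̄−μ₀)/SE = (30.56−30)/0.6667 = 0.8400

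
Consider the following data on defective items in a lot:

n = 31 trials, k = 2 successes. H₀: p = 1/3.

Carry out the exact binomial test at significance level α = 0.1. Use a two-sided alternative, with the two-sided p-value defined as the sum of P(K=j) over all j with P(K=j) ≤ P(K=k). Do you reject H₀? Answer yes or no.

Exact binomial: n=31, k=2, p₀=1/3=0.3333
P(X=j) = C(n,j)·p₀^j·(1−p₀)^(n−j); p = Σ P(X=j) over j with P(X=j) ≤ P(X=2)
p-value (two-sided) = 0.00084
At α=0.1: p < α → reject H₀

reject H₀: yes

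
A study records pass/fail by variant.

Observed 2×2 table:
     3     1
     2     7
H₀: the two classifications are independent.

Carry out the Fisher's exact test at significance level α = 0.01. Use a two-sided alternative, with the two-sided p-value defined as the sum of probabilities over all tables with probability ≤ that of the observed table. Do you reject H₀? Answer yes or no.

reject H₀: no

Margins: r₁=4, r₂=9, c₁=5, c₂=8, n=13
p_obs = C(4,3)·C(9,2)/C(13,5); sum pmf over tables with pmf ≤ p_obs
p-value (two-sided) = 0.21678
At α=0.01: p ≥ α → fail to reject H₀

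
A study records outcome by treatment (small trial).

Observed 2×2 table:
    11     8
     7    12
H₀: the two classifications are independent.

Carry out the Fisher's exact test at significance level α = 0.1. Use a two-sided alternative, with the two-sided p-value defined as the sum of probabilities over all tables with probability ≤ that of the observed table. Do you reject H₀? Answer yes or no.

reject H₀: no

Margins: r₁=19, r₂=19, c₁=18, c₂=20, n=38
p_obs = C(19,11)·C(19,7)/C(38,18); sum pmf over tables with pmf ≤ p_obs
p-value (two-sided) = 0.32998
At α=0.1: p ≥ α → fail to reject H₀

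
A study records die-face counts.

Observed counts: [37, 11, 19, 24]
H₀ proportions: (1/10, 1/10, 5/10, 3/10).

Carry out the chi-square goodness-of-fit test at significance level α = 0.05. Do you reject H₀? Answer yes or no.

reject H₀: yes

n = 91; E_i = n·p_i = [9.10, 9.10, 45.50, 27.30]
χ² = (37−9.10)²/9.10 + (11−9.10)²/9.10 + (19−45.50)²/45.50 + (24−27.30)²/27.30 = 101.7692
df = 3
p-value (upper-tail) = 0.00000
At α=0.05: p < α → reject H₀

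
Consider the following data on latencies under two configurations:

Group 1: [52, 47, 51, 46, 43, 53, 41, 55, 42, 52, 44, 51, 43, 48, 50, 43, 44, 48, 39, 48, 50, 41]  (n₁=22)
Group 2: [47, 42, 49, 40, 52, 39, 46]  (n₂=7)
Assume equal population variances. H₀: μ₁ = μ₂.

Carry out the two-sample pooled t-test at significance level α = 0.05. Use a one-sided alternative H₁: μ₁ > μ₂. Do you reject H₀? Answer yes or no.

reject H₀: no

x̄₁=46.864, s₁=4.528, n₁=22
x̄₂=45.000, s₂=4.830, n₂=7
s_p² = [21·4.528² + 6·4.830²]/27 = 21.1330
SE = √(s_p²·(1/22+1/7)) = 1.9949
t = (46.864−45.000)/1.9949 = 0.9342
df = 27
p-value (one-sided, H₁ greater) = 0.17924
At α=0.05: p ≥ α → fail to reject H₀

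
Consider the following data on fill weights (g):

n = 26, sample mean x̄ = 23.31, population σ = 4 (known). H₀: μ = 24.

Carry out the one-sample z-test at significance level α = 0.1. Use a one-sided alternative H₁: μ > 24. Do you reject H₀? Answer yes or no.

reject H₀: no

SE = σ/√n = 4/√26 = 0.7845
z = (x̄−μ₀)/SE = (23.31−24)/0.7845 = -0.8796
p-value (one-sided, H₁ greater) = 0.81046
At α=0.1: p ≥ α → fail to reject H₀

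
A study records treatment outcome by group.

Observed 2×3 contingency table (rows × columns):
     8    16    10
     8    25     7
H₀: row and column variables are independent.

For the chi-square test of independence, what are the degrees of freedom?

df = (r−1)(c−1) = (2−1)·(3−1) = 2

degrees of freedom = 2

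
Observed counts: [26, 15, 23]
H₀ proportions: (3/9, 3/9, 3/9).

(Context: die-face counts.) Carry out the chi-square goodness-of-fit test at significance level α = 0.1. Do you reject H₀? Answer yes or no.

reject H₀: no

n = 64; E_i = n·p_i = [21.33, 21.33, 21.33]
χ² = (26−21.33)²/21.33 + (15−21.33)²/21.33 + (23−21.33)²/21.33 = 3.0312
df = 2
p-value (upper-tail) = 0.21967
At α=0.1: p ≥ α → fail to reject H₀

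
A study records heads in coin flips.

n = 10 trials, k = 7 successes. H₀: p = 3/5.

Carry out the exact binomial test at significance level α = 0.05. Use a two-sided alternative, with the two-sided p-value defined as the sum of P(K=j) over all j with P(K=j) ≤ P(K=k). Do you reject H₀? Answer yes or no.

reject H₀: no

Exact binomial: n=10, k=7, p₀=3/5=0.6000
P(X=j) = C(n,j)·p₀^j·(1−p₀)^(n−j); p = Σ P(X=j) over j with P(X=j) ≤ P(X=7)
p-value (two-sided) = 0.74918
At α=0.05: p ≥ α → fail to reject H₀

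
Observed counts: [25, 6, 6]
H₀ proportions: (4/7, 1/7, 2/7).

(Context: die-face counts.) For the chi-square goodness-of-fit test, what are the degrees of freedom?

df = k − 1 = 3 − 1 = 2

degrees of freedom = 2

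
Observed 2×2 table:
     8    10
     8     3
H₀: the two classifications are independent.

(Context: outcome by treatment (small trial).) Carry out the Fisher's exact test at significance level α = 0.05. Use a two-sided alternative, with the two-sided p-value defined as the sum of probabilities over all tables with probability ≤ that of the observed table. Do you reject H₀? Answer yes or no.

reject H₀: no

Margins: r₁=18, r₂=11, c₁=16, c₂=13, n=29
p_obs = C(18,8)·C(11,8)/C(29,16); sum pmf over tables with pmf ≤ p_obs
p-value (two-sided) = 0.24903
At α=0.05: p ≥ α → fail to reject H₀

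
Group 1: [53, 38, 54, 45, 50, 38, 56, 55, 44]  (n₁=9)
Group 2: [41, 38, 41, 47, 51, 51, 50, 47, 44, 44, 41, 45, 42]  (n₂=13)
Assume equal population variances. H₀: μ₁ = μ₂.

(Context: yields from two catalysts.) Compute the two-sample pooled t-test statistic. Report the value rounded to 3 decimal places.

test statistic = 1.390

x̄₁=48.111, s₁=7.097, n₁=9
x̄₂=44.769, s₂=4.206, n₂=13
s_p² = [8·7.097² + 12·4.206²]/20 = 30.7598
SE = √(s_p²·(1/9+1/13)) = 2.4050
t = (48.111−44.769)/2.4050 = 1.3896
df = 20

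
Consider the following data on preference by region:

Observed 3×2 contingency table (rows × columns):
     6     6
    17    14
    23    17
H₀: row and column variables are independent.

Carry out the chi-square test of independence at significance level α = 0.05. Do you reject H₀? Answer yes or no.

Row totals [12, 31, 40], col totals [46, 37], n=83
χ² = (6−6.65)²/6.65 + (6−5.35)²/5.35 + (17−17.18)²/17.18 + (14−13.82)²/13.82 + (23−22.17)²/22.17 + (17−17.83)²/17.83 = 0.2170
df = 2
p-value (upper-tail) = 0.89719
At α=0.05: p ≥ α → fail to reject H₀

reject H₀: no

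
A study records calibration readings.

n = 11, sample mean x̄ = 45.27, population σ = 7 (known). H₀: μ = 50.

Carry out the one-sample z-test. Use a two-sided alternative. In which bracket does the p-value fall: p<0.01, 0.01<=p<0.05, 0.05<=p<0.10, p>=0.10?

SE = σ/√n = 7/√11 = 2.1106
z = (x̄−μ₀)/SE = (45.27−50)/2.1106 = -2.2411
p-value (two-sided) = 0.02502
→ bracket: 0.01<=p<0.05

p-value bracket: 0.01<=p<0.05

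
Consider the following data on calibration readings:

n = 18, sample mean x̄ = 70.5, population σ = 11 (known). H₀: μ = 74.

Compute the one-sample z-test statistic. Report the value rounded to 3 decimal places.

test statistic = -1.350

SE = σ/√n = 11/√18 = 2.5927
z = (x̄−μ₀)/SE = (70.5−74)/2.5927 = -1.3499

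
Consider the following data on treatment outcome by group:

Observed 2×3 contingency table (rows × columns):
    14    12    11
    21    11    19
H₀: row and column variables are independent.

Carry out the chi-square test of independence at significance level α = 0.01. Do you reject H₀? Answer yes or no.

reject H₀: no

Row totals [37, 51], col totals [35, 23, 30], n=88
χ² = (14−14.72)²/14.72 + (12−9.67)²/9.67 + (11−12.61)²/12.61 + (21−20.28)²/20.28 + (11−13.33)²/13.33 + (19−17.39)²/17.39 = 1.3846
df = 2
p-value (upper-tail) = 0.50043
At α=0.01: p ≥ α → fail to reject H₀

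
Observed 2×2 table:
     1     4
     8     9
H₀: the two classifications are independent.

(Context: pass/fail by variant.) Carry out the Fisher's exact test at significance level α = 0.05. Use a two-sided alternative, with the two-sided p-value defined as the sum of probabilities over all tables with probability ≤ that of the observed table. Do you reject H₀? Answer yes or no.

Margins: r₁=5, r₂=17, c₁=9, c₂=13, n=22
p_obs = C(5,1)·C(17,8)/C(22,9); sum pmf over tables with pmf ≤ p_obs
p-value (two-sided) = 0.36022
At α=0.05: p ≥ α → fail to reject H₀

reject H₀: no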